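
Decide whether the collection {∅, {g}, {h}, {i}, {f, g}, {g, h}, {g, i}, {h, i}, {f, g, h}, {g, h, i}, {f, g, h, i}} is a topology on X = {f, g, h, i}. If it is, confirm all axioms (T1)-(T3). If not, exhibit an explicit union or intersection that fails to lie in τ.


τ is NOT a topology on X.

Axiom (T1): ∅ ∈ τ? Yes; X ∈ τ? Yes.
Axiom (T2/T3): check pairwise unions and intersections of members of τ.
Counterexample for (T2): {i} ∪ {f, g} = {f, g, i} ∉ τ. Therefore τ is NOT a topology.


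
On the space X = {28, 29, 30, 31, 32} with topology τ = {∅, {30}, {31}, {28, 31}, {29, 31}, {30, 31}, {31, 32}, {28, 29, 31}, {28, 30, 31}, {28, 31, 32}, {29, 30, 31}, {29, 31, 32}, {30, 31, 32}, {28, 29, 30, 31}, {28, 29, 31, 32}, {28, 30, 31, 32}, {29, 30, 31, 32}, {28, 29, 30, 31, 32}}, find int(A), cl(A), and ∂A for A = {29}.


int(A) = ∅, cl(A) = {29}, ∂A = {29}.

Closed sets in (X, τ) are complements of opens:
  closed(X, τ) = {∅, {28}, {29}, {30}, {32}, {28, 29}, {28, 30}, {28, 32}, {29, 30}, {29, 32}, {30, 32}, {28, 29, 30}, {28, 29, 32}, {28, 30, 32}, {29, 30, 32}, {28, 29, 30, 32}, {28, 29, 31, 32}, {28, 29, 30, 31, 32}}.
int(A) = ⋃ {U ∈ τ : U ⊆ A}. Opens contained in A: ∅.
Taking the union of these: int(A) = ∅.
cl(A) = ⋂ {C closed : A ⊆ C}. Closed sets containing A: {29}, {28, 29}, {29, 30}, {29, 32}, {28, 29, 30}, {28, 29, 32}, {29, 30, 32}, {28, 29, 30, 32}, {28, 29, 31, 32}, {28, 29, 30, 31, 32}.
Intersecting these: cl(A) = {29}.
∂A = cl(A) ∖ int(A) = {29} ∖ ∅ = {29}.


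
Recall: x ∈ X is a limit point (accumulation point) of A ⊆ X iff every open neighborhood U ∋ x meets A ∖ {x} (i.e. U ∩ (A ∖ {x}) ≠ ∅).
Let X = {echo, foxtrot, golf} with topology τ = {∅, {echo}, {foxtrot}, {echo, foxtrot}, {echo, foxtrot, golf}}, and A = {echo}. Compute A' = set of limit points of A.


A' = {golf}

For each x ∈ X, list the open sets U ∈ τ with x ∈ U, then check whether U ∩ (A ∖ {x}) ≠ ∅ for every such U.
  x = echo: open {echo} ∋ x has {echo} ∩ (A ∖ {echo}) = ∅, so x is NOT a limit point.
  x = foxtrot: open {foxtrot} ∋ x has {foxtrot} ∩ (A ∖ {foxtrot}) = ∅, so x is NOT a limit point.
  x = golf: opens ∋ x are {echo, foxtrot, golf}; each meets A ∖ {golf}, so x IS a limit point.
Collecting: A' = {golf}.


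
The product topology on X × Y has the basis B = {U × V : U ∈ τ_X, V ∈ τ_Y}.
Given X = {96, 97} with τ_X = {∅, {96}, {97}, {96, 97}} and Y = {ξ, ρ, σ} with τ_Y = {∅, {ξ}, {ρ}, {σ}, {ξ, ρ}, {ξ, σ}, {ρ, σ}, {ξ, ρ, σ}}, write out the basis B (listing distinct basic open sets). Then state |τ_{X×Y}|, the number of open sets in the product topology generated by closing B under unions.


Basis B = {∅ × ∅, {96} × {ξ}, {96} × {ρ}, {96} × {σ}, {97} × {ξ}, {97} × {ρ}, {97} × {σ}, {96} × {ξ, ρ}, {96} × {ξ, σ}, {96, 97} × {ξ}, {96} × {ρ, σ}, {96, 97} × {ρ}, {96, 97} × {σ}, {97} × {ξ, ρ}, {97} × {ξ, σ}, {97} × {ρ, σ}, {96} × {ξ, ρ, σ}, {97} × {ξ, ρ, σ}, {96, 97} × {ξ, ρ}, {96, 97} × {ξ, σ}, {96, 97} × {ρ, σ}, {96, 97} × {ξ, ρ, σ}}; |τ_{X×Y}| = 64.

Enumerate products U × V with U ∈ τ_X, V ∈ τ_Y (deduplicated):
  ∅ × ∅ = {} (∅)
  {96} × {ξ} = {(96,ξ)}
  {96} × {ρ} = {(96,ρ)}
  {96} × {σ} = {(96,σ)}
  {97} × {ξ} = {(97,ξ)}
  {97} × {ρ} = {(97,ρ)}
  {97} × {σ} = {(97,σ)}
  {96} × {ξ, ρ} = {(96,ξ), (96,ρ)}
  {96} × {ξ, σ} = {(96,ξ), (96,σ)}
  {96, 97} × {ξ} = {(96,ξ), (97,ξ)}
  {96} × {ρ, σ} = {(96,ρ), (96,σ)}
  {96, 97} × {ρ} = {(96,ρ), (97,ρ)}
  {96, 97} × {σ} = {(96,σ), (97,σ)}
  {97} × {ξ, ρ} = {(97,ξ), (97,ρ)}
  {97} × {ξ, σ} = {(97,ξ), (97,σ)}
  {97} × {ρ, σ} = {(97,ρ), (97,σ)}
  {96} × {ξ, ρ, σ} = {(96,ξ), (96,ρ), (96,σ)}
  {97} × {ξ, ρ, σ} = {(97,ξ), (97,ρ), (97,σ)}
  {96, 97} × {ξ, ρ} = {(96,ξ), (96,ρ), (97,ξ), (97,ρ)}
  {96, 97} × {ξ, σ} = {(96,ξ), (96,σ), (97,ξ), (97,σ)}
  {96, 97} × {ρ, σ} = {(96,ρ), (96,σ), (97,ρ), (97,σ)}
  {96, 97} × {ξ, ρ, σ} = {(96,ξ), (96,ρ), (96,σ), (97,ξ), (97,ρ), (97,σ)}
These 22 distinct sets form the basis B.
Close under arbitrary unions to get τ_{X×Y}; counting gives |τ_{X×Y}| = 64.


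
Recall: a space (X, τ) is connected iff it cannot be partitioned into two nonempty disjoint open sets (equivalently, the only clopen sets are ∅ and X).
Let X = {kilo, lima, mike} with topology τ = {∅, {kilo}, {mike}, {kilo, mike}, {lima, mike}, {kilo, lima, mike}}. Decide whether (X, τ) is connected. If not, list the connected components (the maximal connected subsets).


(X, τ) is disconnected; components = [{kilo}, {lima, mike}].

Find clopen sets (U ∈ τ with X ∖ U ∈ τ):
  U = ∅, X ∖ U = {kilo, lima, mike} — both open, so U is clopen.
  U = {kilo}, X ∖ U = {lima, mike} — both open, so U is clopen.
  U = {lima, mike}, X ∖ U = {kilo} — both open, so U is clopen.
  U = {kilo, lima, mike}, X ∖ U = ∅ — both open, so U is clopen.
Nontrivial clopen(s) exist: e.g. {lima, mike}. So (X, τ) is disconnected.
Compute connected components by grouping points that agree on all clopens:
  component: {kilo}
  component: {lima, mike}


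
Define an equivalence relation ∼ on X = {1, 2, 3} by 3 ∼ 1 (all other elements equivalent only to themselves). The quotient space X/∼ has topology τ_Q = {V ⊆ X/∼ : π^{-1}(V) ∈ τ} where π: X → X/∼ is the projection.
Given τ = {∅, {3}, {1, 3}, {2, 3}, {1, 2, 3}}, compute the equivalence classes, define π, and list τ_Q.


X/∼ = {[1=3], [2]}; |τ_Q| = 3.

Equivalence classes: [1=3], [2].
Quotient map π: X → X/∼ sends 1 ↦ [1=3], 2 ↦ [2], 3 ↦ [1=3].
For each subset V ⊆ X/∼, compute π^{-1}(V) ⊆ X and check whether π^{-1}(V) ∈ τ. V is open in τ_Q iff π^{-1}(V) ∈ τ.
  V = {}: π^{-1}(V) = ∅ ∈ τ ✓.
  V = {[1=3]}: π^{-1}(V) = {1, 3} ∈ τ ✓.
  V = {[2]}: π^{-1}(V) = {2} ∉ τ ✗.
  V = {[1=3], [2]}: π^{-1}(V) = {1, 2, 3} ∈ τ ✓.
Open sets in the quotient: τ_Q = {{}, {[1=3]}, {[1=3], [2]}} (3 elements).


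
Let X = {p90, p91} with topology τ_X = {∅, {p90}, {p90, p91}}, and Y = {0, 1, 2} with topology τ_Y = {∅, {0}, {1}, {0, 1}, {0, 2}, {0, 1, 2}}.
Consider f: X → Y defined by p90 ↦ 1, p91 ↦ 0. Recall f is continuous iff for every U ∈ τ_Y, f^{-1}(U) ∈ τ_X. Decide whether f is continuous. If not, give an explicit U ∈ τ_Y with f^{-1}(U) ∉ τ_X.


f is NOT continuous.

Compute f^{-1}(U) for each U ∈ τ_Y:
  U = ∅: f^{-1}(U) = ∅ ∈ τ_X ✓.
  U = {0}: f^{-1}(U) = {p91} ∉ τ_X ✗.
  U = {1}: f^{-1}(U) = {p90} ∈ τ_X ✓.
  U = {0, 1}: f^{-1}(U) = {p90, p91} ∈ τ_X ✓.
  U = {0, 2}: f^{-1}(U) = {p91} ∉ τ_X ✗.
  U = {0, 1, 2}: f^{-1}(U) = {p90, p91} ∈ τ_X ✓.
Found U = {0} with f^{-1}(U) = {p91} not in τ_X. Therefore f is NOT continuous.


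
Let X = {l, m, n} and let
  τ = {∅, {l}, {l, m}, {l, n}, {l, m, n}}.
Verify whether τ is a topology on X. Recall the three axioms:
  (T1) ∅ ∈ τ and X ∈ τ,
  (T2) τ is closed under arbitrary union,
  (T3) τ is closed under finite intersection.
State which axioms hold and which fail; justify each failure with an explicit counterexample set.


τ IS a topology on X.

Axiom (T1): ∅ ∈ τ? Yes; X ∈ τ? Yes.
Axiom (T2/T3): check pairwise unions and intersections of members of τ.
All pairwise intersections and unions checked — each lies in τ. Therefore τ satisfies (T1), (T2), (T3): it IS a topology on X.


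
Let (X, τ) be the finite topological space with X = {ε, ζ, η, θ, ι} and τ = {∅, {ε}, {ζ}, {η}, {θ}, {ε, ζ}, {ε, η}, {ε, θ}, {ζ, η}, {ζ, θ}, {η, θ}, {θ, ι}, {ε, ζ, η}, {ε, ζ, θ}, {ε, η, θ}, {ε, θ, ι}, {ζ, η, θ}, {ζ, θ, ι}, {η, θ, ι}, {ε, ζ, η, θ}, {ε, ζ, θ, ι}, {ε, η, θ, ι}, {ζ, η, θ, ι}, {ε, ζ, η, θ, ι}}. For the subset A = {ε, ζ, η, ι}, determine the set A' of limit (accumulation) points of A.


A' = ∅

For each x ∈ X, list the open sets U ∈ τ with x ∈ U, then check whether U ∩ (A ∖ {x}) ≠ ∅ for every such U.
  x = ε: open {ε} ∋ x has {ε} ∩ (A ∖ {ε}) = ∅, so x is NOT a limit point.
  x = ζ: open {ζ} ∋ x has {ζ} ∩ (A ∖ {ζ}) = ∅, so x is NOT a limit point.
  x = η: open {η} ∋ x has {η} ∩ (A ∖ {η}) = ∅, so x is NOT a limit point.
  x = θ: open {θ} ∋ x has {θ} ∩ (A ∖ {θ}) = ∅, so x is NOT a limit point.
  x = ι: open {θ, ι} ∋ x has {θ, ι} ∩ (A ∖ {ι}) = ∅, so x is NOT a limit point.
Collecting: A' = ∅.


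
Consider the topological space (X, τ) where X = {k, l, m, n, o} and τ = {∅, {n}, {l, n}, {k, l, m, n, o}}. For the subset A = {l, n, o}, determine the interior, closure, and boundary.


int(A) = {l, n}, cl(A) = {k, l, m, n, o}, ∂A = {k, m, o}.

Closed sets in (X, τ) are complements of opens:
  closed(X, τ) = {∅, {k, m, o}, {k, l, m, o}, {k, l, m, n, o}}.
int(A) = ⋃ {U ∈ τ : U ⊆ A}. Opens contained in A: ∅, {n}, {l, n}.
Taking the union of these: int(A) = {l, n}.
cl(A) = ⋂ {C closed : A ⊆ C}. Closed sets containing A: {k, l, m, n, o}.
Intersecting these: cl(A) = {k, l, m, n, o}.
∂A = cl(A) ∖ int(A) = {k, l, m, n, o} ∖ {l, n} = {k, m, o}.


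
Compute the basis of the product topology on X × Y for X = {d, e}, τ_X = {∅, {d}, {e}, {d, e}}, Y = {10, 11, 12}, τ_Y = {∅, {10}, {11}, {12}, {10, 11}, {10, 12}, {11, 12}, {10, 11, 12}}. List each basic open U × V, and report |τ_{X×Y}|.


Basis B = {∅ × ∅, {d} × {10}, {d} × {11}, {d} × {12}, {e} × {10}, {e} × {11}, {e} × {12}, {d} × {10, 11}, {d} × {10, 12}, {d, e} × {10}, {d} × {11, 12}, {d, e} × {11}, {d, e} × {12}, {e} × {10, 11}, {e} × {10, 12}, {e} × {11, 12}, {d} × {10, 11, 12}, {e} × {10, 11, 12}, {d, e} × {10, 11}, {d, e} × {10, 12}, {d, e} × {11, 12}, {d, e} × {10, 11, 12}}; |τ_{X×Y}| = 64.

Enumerate products U × V with U ∈ τ_X, V ∈ τ_Y (deduplicated):
  ∅ × ∅ = {} (∅)
  {d} × {10} = {(d,10)}
  {d} × {11} = {(d,11)}
  {d} × {12} = {(d,12)}
  {e} × {10} = {(e,10)}
  {e} × {11} = {(e,11)}
  {e} × {12} = {(e,12)}
  {d} × {10, 11} = {(d,10), (d,11)}
  {d} × {10, 12} = {(d,10), (d,12)}
  {d, e} × {10} = {(d,10), (e,10)}
  {d} × {11, 12} = {(d,11), (d,12)}
  {d, e} × {11} = {(d,11), (e,11)}
  {d, e} × {12} = {(d,12), (e,12)}
  {e} × {10, 11} = {(e,10), (e,11)}
  {e} × {10, 12} = {(e,10), (e,12)}
  {e} × {11, 12} = {(e,11), (e,12)}
  {d} × {10, 11, 12} = {(d,10), (d,11), (d,12)}
  {e} × {10, 11, 12} = {(e,10), (e,11), (e,12)}
  {d, e} × {10, 11} = {(d,10), (d,11), (e,10), (e,11)}
  {d, e} × {10, 12} = {(d,10), (d,12), (e,10), (e,12)}
  {d, e} × {11, 12} = {(d,11), (d,12), (e,11), (e,12)}
  {d, e} × {10, 11, 12} = {(d,10), (d,11), (d,12), (e,10), (e,11), (e,12)}
These 22 distinct sets form the basis B.
Close under arbitrary unions to get τ_{X×Y}; counting gives |τ_{X×Y}| = 64.


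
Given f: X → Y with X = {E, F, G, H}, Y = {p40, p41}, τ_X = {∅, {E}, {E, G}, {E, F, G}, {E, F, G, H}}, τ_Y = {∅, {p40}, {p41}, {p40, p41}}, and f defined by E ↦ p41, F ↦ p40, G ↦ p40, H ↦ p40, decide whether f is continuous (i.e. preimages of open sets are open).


f is NOT continuous.

Compute f^{-1}(U) for each U ∈ τ_Y:
  U = ∅: f^{-1}(U) = ∅ ∈ τ_X ✓.
  U = {p40}: f^{-1}(U) = {F, G, H} ∉ τ_X ✗.
  U = {p41}: f^{-1}(U) = {E} ∈ τ_X ✓.
  U = {p40, p41}: f^{-1}(U) = {E, F, G, H} ∈ τ_X ✓.
Found U = {p40} with f^{-1}(U) = {F, G, H} not in τ_X. Therefore f is NOT continuous.


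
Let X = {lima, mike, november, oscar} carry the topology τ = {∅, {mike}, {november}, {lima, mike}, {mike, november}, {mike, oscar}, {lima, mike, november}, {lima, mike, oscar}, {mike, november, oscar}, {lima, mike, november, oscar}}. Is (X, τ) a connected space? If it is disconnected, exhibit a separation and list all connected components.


(X, τ) is disconnected; components = [{november}, {lima, mike, oscar}].

Find clopen sets (U ∈ τ with X ∖ U ∈ τ):
  U = ∅, X ∖ U = {lima, mike, november, oscar} — both open, so U is clopen.
  U = {november}, X ∖ U = {lima, mike, oscar} — both open, so U is clopen.
  U = {lima, mike, oscar}, X ∖ U = {november} — both open, so U is clopen.
  U = {lima, mike, november, oscar}, X ∖ U = ∅ — both open, so U is clopen.
Nontrivial clopen(s) exist: e.g. {november}. So (X, τ) is disconnected.
Compute connected components by grouping points that agree on all clopens:
  component: {november}
  component: {lima, mike, oscar}


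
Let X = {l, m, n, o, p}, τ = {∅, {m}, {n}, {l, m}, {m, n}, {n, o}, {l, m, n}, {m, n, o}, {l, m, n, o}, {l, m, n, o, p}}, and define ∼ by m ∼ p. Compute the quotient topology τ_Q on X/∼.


X/∼ = {[l], [m=p], [n], [o]}; |τ_Q| = 4.

Equivalence classes: [l], [m=p], [n], [o].
Quotient map π: X → X/∼ sends l ↦ [l], m ↦ [m=p], n ↦ [n], o ↦ [o], p ↦ [m=p].
For each subset V ⊆ X/∼, compute π^{-1}(V) ⊆ X and check whether π^{-1}(V) ∈ τ. V is open in τ_Q iff π^{-1}(V) ∈ τ.
  V = {}: π^{-1}(V) = ∅ ∈ τ ✓.
  V = {[l]}: π^{-1}(V) = {l} ∉ τ ✗.
  V = {[m=p]}: π^{-1}(V) = {m, p} ∉ τ ✗.
  V = {[l], [m=p]}: π^{-1}(V) = {l, m, p} ∉ τ ✗.
  V = {[n]}: π^{-1}(V) = {n} ∈ τ ✓.
  V = {[l], [n]}: π^{-1}(V) = {l, n} ∉ τ ✗.
  V = {[m=p], [n]}: π^{-1}(V) = {m, n, p} ∉ τ ✗.
  V = {[l], [m=p], [n]}: π^{-1}(V) = {l, m, n, p} ∉ τ ✗.
  V = {[o]}: π^{-1}(V) = {o} ∉ τ ✗.
  V = {[l], [o]}: π^{-1}(V) = {l, o} ∉ τ ✗.
  V = {[m=p], [o]}: π^{-1}(V) = {m, o, p} ∉ τ ✗.
  V = {[l], [m=p], [o]}: π^{-1}(V) = {l, m, o, p} ∉ τ ✗.
  V = {[n], [o]}: π^{-1}(V) = {n, o} ∈ τ ✓.
  V = {[l], [n], [o]}: π^{-1}(V) = {l, n, o} ∉ τ ✗.
  V = {[m=p], [n], [o]}: π^{-1}(V) = {m, n, o, p} ∉ τ ✗.
  V = {[l], [m=p], [n], [o]}: π^{-1}(V) = {l, m, n, o, p} ∈ τ ✓.
Open sets in the quotient: τ_Q = {{}, {[n]}, {[n], [o]}, {[l], [m=p], [n], [o]}} (4 elements).


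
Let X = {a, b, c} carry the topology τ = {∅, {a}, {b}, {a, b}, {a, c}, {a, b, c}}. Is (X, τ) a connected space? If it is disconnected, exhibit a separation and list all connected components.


(X, τ) is disconnected; components = [{b}, {a, c}].

Find clopen sets (U ∈ τ with X ∖ U ∈ τ):
  U = ∅, X ∖ U = {a, b, c} — both open, so U is clopen.
  U = {b}, X ∖ U = {a, c} — both open, so U is clopen.
  U = {a, c}, X ∖ U = {b} — both open, so U is clopen.
  U = {a, b, c}, X ∖ U = ∅ — both open, so U is clopen.
Nontrivial clopen(s) exist: e.g. {a, c}. So (X, τ) is disconnected.
Compute connected components by grouping points that agree on all clopens:
  component: {b}
  component: {a, c}


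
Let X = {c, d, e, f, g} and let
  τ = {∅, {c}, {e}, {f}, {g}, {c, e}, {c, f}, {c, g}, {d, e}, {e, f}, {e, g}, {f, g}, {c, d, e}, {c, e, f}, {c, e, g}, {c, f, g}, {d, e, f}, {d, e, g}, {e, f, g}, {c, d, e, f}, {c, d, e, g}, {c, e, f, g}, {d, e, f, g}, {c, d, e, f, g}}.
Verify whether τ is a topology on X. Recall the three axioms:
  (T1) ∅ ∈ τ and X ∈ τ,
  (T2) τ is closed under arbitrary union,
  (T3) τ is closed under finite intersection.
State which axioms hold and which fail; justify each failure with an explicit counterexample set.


τ IS a topology on X.

Axiom (T1): ∅ ∈ τ? Yes; X ∈ τ? Yes.
Axiom (T2/T3): check pairwise unions and intersections of members of τ.
All pairwise intersections and unions checked — each lies in τ. Therefore τ satisfies (T1), (T2), (T3): it IS a topology on X.


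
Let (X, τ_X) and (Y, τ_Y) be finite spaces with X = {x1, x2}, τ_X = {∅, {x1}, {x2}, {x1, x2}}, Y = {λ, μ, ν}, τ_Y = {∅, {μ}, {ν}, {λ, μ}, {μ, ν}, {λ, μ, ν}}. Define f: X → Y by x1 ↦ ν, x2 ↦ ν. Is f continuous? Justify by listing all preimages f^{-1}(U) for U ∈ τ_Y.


f IS continuous.

Compute f^{-1}(U) for each U ∈ τ_Y:
  U = ∅: f^{-1}(U) = ∅ ∈ τ_X ✓.
  U = {μ}: f^{-1}(U) = ∅ ∈ τ_X ✓.
  U = {ν}: f^{-1}(U) = {x1, x2} ∈ τ_X ✓.
  U = {λ, μ}: f^{-1}(U) = ∅ ∈ τ_X ✓.
  U = {μ, ν}: f^{-1}(U) = {x1, x2} ∈ τ_X ✓.
  U = {λ, μ, ν}: f^{-1}(U) = {x1, x2} ∈ τ_X ✓.
Every preimage lies in τ_X, so f IS continuous.


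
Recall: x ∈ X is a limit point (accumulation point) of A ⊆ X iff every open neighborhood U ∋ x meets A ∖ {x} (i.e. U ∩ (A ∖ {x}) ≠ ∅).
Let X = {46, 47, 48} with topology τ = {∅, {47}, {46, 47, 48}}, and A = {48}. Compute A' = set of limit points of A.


A' = {46}

For each x ∈ X, list the open sets U ∈ τ with x ∈ U, then check whether U ∩ (A ∖ {x}) ≠ ∅ for every such U.
  x = 46: opens ∋ x are {46, 47, 48}; each meets A ∖ {46}, so x IS a limit point.
  x = 47: open {47} ∋ x has {47} ∩ (A ∖ {47}) = ∅, so x is NOT a limit point.
  x = 48: open {46, 47, 48} ∋ x has {46, 47, 48} ∩ (A ∖ {48}) = ∅, so x is NOT a limit point.
Collecting: A' = {46}.


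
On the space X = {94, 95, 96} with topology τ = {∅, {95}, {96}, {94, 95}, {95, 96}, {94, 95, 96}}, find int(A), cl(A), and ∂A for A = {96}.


int(A) = {96}, cl(A) = {96}, ∂A = ∅.

Closed sets in (X, τ) are complements of opens:
  closed(X, τ) = {∅, {94}, {96}, {94, 95}, {94, 96}, {94, 95, 96}}.
int(A) = ⋃ {U ∈ τ : U ⊆ A}. Opens contained in A: ∅, {96}.
Taking the union of these: int(A) = {96}.
cl(A) = ⋂ {C closed : A ⊆ C}. Closed sets containing A: {96}, {94, 96}, {94, 95, 96}.
Intersecting these: cl(A) = {96}.
∂A = cl(A) ∖ int(A) = {96} ∖ {96} = ∅.


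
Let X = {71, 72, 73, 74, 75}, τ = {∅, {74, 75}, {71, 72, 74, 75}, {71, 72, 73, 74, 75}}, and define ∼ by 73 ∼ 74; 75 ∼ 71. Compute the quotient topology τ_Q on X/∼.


X/∼ = {[71=75], [72], [73=74]}; |τ_Q| = 2.

Equivalence classes: [71=75], [72], [73=74].
Quotient map π: X → X/∼ sends 71 ↦ [71=75], 72 ↦ [72], 73 ↦ [73=74], 74 ↦ [73=74], 75 ↦ [71=75].
For each subset V ⊆ X/∼, compute π^{-1}(V) ⊆ X and check whether π^{-1}(V) ∈ τ. V is open in τ_Q iff π^{-1}(V) ∈ τ.
  V = {}: π^{-1}(V) = ∅ ∈ τ ✓.
  V = {[71=75]}: π^{-1}(V) = {71, 75} ∉ τ ✗.
  V = {[72]}: π^{-1}(V) = {72} ∉ τ ✗.
  V = {[71=75], [72]}: π^{-1}(V) = {71, 72, 75} ∉ τ ✗.
  V = {[73=74]}: π^{-1}(V) = {73, 74} ∉ τ ✗.
  V = {[71=75], [73=74]}: π^{-1}(V) = {71, 73, 74, 75} ∉ τ ✗.
  V = {[72], [73=74]}: π^{-1}(V) = {72, 73, 74} ∉ τ ✗.
  V = {[71=75], [72], [73=74]}: π^{-1}(V) = {71, 72, 73, 74, 75} ∈ τ ✓.
Open sets in the quotient: τ_Q = {{}, {[71=75], [72], [73=74]}} (2 elements).


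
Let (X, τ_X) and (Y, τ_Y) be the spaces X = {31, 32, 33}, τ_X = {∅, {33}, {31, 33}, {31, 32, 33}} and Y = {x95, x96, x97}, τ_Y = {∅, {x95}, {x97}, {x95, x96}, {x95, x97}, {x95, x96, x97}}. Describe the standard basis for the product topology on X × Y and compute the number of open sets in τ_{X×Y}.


Basis B = {∅ × ∅, {33} × {x95}, {33} × {x97}, {31, 33} × {x95}, {31, 33} × {x97}, {33} × {x95, x96}, {33} × {x95, x97}, {31, 32, 33} × {x95}, {31, 32, 33} × {x97}, {33} × {x95, x96, x97}, {31, 33} × {x95, x96}, {31, 33} × {x95, x97}, {31, 33} × {x95, x96, x97}, {31, 32, 33} × {x95, x96}, {31, 32, 33} × {x95, x97}, {31, 32, 33} × {x95, x96, x97}}; |τ_{X×Y}| = 40.

Enumerate products U × V with U ∈ τ_X, V ∈ τ_Y (deduplicated):
  ∅ × ∅ = {} (∅)
  {33} × {x95} = {(33,x95)}
  {33} × {x97} = {(33,x97)}
  {31, 33} × {x95} = {(31,x95), (33,x95)}
  {31, 33} × {x97} = {(31,x97), (33,x97)}
  {33} × {x95, x96} = {(33,x95), (33,x96)}
  {33} × {x95, x97} = {(33,x95), (33,x97)}
  {31, 32, 33} × {x95} = {(31,x95), (32,x95), (33,x95)}
  {31, 32, 33} × {x97} = {(31,x97), (32,x97), (33,x97)}
  {33} × {x95, x96, x97} = {(33,x95), (33,x96), (33,x97)}
  {31, 33} × {x95, x96} = {(31,x95), (31,x96), (33,x95), (33,x96)}
  {31, 33} × {x95, x97} = {(31,x95), (31,x97), (33,x95), (33,x97)}
  {31, 33} × {x95, x96, x97} = {(31,x95), (31,x96), (31,x97), (33,x95), (33,x96), (33,x97)}
  {31, 32, 33} × {x95, x96} = {(31,x95), (31,x96), (32,x95), (32,x96), (33,x95), (33,x96)}
  {31, 32, 33} × {x95, x97} = {(31,x95), (31,x97), (32,x95), (32,x97), (33,x95), (33,x97)}
  {31, 32, 33} × {x95, x96, x97} = {(31,x95), (31,x96), (31,x97), (32,x95), (32,x96), (32,x97), (33,x95), (33,x96), (33,x97)}
These 16 distinct sets form the basis B.
Close under arbitrary unions to get τ_{X×Y}; counting gives |τ_{X×Y}| = 40.


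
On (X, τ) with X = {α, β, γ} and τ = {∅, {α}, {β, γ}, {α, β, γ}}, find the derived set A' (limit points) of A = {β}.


A' = {γ}

For each x ∈ X, list the open sets U ∈ τ with x ∈ U, then check whether U ∩ (A ∖ {x}) ≠ ∅ for every such U.
  x = α: open {α} ∋ x has {α} ∩ (A ∖ {α}) = ∅, so x is NOT a limit point.
  x = β: open {β, γ} ∋ x has {β, γ} ∩ (A ∖ {β}) = ∅, so x is NOT a limit point.
  x = γ: opens ∋ x are {β, γ}, {α, β, γ}; each meets A ∖ {γ}, so x IS a limit point.
Collecting: A' = {γ}.


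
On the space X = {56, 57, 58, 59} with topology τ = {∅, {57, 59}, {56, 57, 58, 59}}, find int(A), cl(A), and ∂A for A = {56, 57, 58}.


int(A) = ∅, cl(A) = {56, 57, 58, 59}, ∂A = {56, 57, 58, 59}.

Closed sets in (X, τ) are complements of opens:
  closed(X, τ) = {∅, {56, 58}, {56, 57, 58, 59}}.
int(A) = ⋃ {U ∈ τ : U ⊆ A}. Opens contained in A: ∅.
Taking the union of these: int(A) = ∅.
cl(A) = ⋂ {C closed : A ⊆ C}. Closed sets containing A: {56, 57, 58, 59}.
Intersecting these: cl(A) = {56, 57, 58, 59}.
∂A = cl(A) ∖ int(A) = {56, 57, 58, 59} ∖ ∅ = {56, 57, 58, 59}.


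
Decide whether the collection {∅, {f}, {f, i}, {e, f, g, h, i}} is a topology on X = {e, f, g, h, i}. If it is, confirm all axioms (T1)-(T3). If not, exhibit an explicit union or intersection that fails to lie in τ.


τ IS a topology on X.

Axiom (T1): ∅ ∈ τ? Yes; X ∈ τ? Yes.
Axiom (T2/T3): check pairwise unions and intersections of members of τ.
All pairwise intersections and unions checked — each lies in τ. Therefore τ satisfies (T1), (T2), (T3): it IS a topology on X.


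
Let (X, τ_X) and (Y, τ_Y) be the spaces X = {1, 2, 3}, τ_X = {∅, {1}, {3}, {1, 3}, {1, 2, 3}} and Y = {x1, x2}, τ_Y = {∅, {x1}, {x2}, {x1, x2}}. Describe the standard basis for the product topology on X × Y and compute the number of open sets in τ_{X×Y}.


Basis B = {∅ × ∅, {1} × {x1}, {1} × {x2}, {3} × {x1}, {3} × {x2}, {1} × {x1, x2}, {1, 3} × {x1}, {1, 3} × {x2}, {3} × {x1, x2}, {1, 2, 3} × {x1}, {1, 2, 3} × {x2}, {1, 3} × {x1, x2}, {1, 2, 3} × {x1, x2}}; |τ_{X×Y}| = 25.

Enumerate products U × V with U ∈ τ_X, V ∈ τ_Y (deduplicated):
  ∅ × ∅ = {} (∅)
  {1} × {x1} = {(1,x1)}
  {1} × {x2} = {(1,x2)}
  {3} × {x1} = {(3,x1)}
  {3} × {x2} = {(3,x2)}
  {1} × {x1, x2} = {(1,x1), (1,x2)}
  {1, 3} × {x1} = {(1,x1), (3,x1)}
  {1, 3} × {x2} = {(1,x2), (3,x2)}
  {3} × {x1, x2} = {(3,x1), (3,x2)}
  {1, 2, 3} × {x1} = {(1,x1), (2,x1), (3,x1)}
  {1, 2, 3} × {x2} = {(1,x2), (2,x2), (3,x2)}
  {1, 3} × {x1, x2} = {(1,x1), (1,x2), (3,x1), (3,x2)}
  {1, 2, 3} × {x1, x2} = {(1,x1), (1,x2), (2,x1), (2,x2), (3,x1), (3,x2)}
These 13 distinct sets form the basis B.
Close under arbitrary unions to get τ_{X×Y}; counting gives |τ_{X×Y}| = 25.


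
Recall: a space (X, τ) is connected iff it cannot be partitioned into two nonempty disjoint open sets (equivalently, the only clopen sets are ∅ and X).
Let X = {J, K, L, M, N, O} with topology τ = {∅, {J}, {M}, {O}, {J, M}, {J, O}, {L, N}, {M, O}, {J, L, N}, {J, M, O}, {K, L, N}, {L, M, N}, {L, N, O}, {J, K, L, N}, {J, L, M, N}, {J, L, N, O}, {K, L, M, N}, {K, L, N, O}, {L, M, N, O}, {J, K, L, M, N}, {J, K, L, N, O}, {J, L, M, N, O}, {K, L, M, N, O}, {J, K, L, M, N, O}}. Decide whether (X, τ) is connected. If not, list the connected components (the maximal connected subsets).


(X, τ) is disconnected; components = [{J}, {M}, {O}, {K, L, N}].

Find clopen sets (U ∈ τ with X ∖ U ∈ τ):
  U = ∅, X ∖ U = {J, K, L, M, N, O} — both open, so U is clopen.
  U = {J}, X ∖ U = {K, L, M, N, O} — both open, so U is clopen.
  U = {M}, X ∖ U = {J, K, L, N, O} — both open, so U is clopen.
  U = {O}, X ∖ U = {J, K, L, M, N} — both open, so U is clopen.
  U = {J, M}, X ∖ U = {K, L, N, O} — both open, so U is clopen.
  U = {J, O}, X ∖ U = {K, L, M, N} — both open, so U is clopen.
  U = {M, O}, X ∖ U = {J, K, L, N} — both open, so U is clopen.
  U = {J, M, O}, X ∖ U = {K, L, N} — both open, so U is clopen.
  U = {K, L, N}, X ∖ U = {J, M, O} — both open, so U is clopen.
  U = {J, K, L, N}, X ∖ U = {M, O} — both open, so U is clopen.
  U = {K, L, M, N}, X ∖ U = {J, O} — both open, so U is clopen.
  U = {K, L, N, O}, X ∖ U = {J, M} — both open, so U is clopen.
  U = {J, K, L, M, N}, X ∖ U = {O} — both open, so U is clopen.
  U = {J, K, L, N, O}, X ∖ U = {M} — both open, so U is clopen.
  U = {K, L, M, N, O}, X ∖ U = {J} — both open, so U is clopen.
  U = {J, K, L, M, N, O}, X ∖ U = ∅ — both open, so U is clopen.
Nontrivial clopen(s) exist: e.g. {K, L, N, O}. So (X, τ) is disconnected.
Compute connected components by grouping points that agree on all clopens:
  component: {J}
  component: {M}
  component: {O}
  component: {K, L, N}


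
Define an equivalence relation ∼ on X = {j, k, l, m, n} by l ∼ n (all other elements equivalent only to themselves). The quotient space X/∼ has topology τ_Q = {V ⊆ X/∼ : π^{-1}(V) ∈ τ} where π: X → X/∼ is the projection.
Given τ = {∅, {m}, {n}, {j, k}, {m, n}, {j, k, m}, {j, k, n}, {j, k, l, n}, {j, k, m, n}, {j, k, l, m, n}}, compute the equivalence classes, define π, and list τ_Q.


X/∼ = {[j], [k], [l=n], [m]}; |τ_Q| = 6.

Equivalence classes: [j], [k], [l=n], [m].
Quotient map π: X → X/∼ sends j ↦ [j], k ↦ [k], l ↦ [l=n], m ↦ [m], n ↦ [l=n].
For each subset V ⊆ X/∼, compute π^{-1}(V) ⊆ X and check whether π^{-1}(V) ∈ τ. V is open in τ_Q iff π^{-1}(V) ∈ τ.
  V = {}: π^{-1}(V) = ∅ ∈ τ ✓.
  V = {[j]}: π^{-1}(V) = {j} ∉ τ ✗.
  V = {[k]}: π^{-1}(V) = {k} ∉ τ ✗.
  V = {[j], [k]}: π^{-1}(V) = {j, k} ∈ τ ✓.
  V = {[l=n]}: π^{-1}(V) = {l, n} ∉ τ ✗.
  V = {[j], [l=n]}: π^{-1}(V) = {j, l, n} ∉ τ ✗.
  V = {[k], [l=n]}: π^{-1}(V) = {k, l, n} ∉ τ ✗.
  V = {[j], [k], [l=n]}: π^{-1}(V) = {j, k, l, n} ∈ τ ✓.
  V = {[m]}: π^{-1}(V) = {m} ∈ τ ✓.
  V = {[j], [m]}: π^{-1}(V) = {j, m} ∉ τ ✗.
  V = {[k], [m]}: π^{-1}(V) = {k, m} ∉ τ ✗.
  V = {[j], [k], [m]}: π^{-1}(V) = {j, k, m} ∈ τ ✓.
  V = {[l=n], [m]}: π^{-1}(V) = {l, m, n} ∉ τ ✗.
  V = {[j], [l=n], [m]}: π^{-1}(V) = {j, l, m, n} ∉ τ ✗.
  V = {[k], [l=n], [m]}: π^{-1}(V) = {k, l, m, n} ∉ τ ✗.
  V = {[j], [k], [l=n], [m]}: π^{-1}(V) = {j, k, l, m, n} ∈ τ ✓.
Open sets in the quotient: τ_Q = {{}, {[j], [k]}, {[j], [k], [l=n]}, {[m]}, {[j], [k], [m]}, {[j], [k], [l=n], [m]}} (6 elements).


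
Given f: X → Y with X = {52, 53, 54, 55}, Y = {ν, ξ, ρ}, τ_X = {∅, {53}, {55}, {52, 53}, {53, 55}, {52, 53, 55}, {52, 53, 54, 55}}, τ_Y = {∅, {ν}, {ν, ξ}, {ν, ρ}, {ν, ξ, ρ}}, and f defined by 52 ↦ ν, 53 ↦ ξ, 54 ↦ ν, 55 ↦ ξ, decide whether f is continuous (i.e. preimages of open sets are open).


f is NOT continuous.

Compute f^{-1}(U) for each U ∈ τ_Y:
  U = ∅: f^{-1}(U) = ∅ ∈ τ_X ✓.
  U = {ν}: f^{-1}(U) = {52, 54} ∉ τ_X ✗.
  U = {ν, ξ}: f^{-1}(U) = {52, 53, 54, 55} ∈ τ_X ✓.
  U = {ν, ρ}: f^{-1}(U) = {52, 54} ∉ τ_X ✗.
  U = {ν, ξ, ρ}: f^{-1}(U) = {52, 53, 54, 55} ∈ τ_X ✓.
Found U = {ν} with f^{-1}(U) = {52, 54} not in τ_X. Therefore f is NOT continuous.


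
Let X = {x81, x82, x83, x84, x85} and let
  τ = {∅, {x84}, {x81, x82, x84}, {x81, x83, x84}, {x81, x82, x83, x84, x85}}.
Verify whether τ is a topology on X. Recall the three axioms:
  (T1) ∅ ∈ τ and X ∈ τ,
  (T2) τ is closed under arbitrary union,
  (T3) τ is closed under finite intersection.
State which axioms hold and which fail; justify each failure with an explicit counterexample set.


τ is NOT a topology on X.

Axiom (T1): ∅ ∈ τ? Yes; X ∈ τ? Yes.
Axiom (T2/T3): check pairwise unions and intersections of members of τ.
Counterexample for (T3): {x81, x82, x84} ∩ {x81, x83, x84} = {x81, x84} ∉ τ. Therefore τ is NOT a topology.


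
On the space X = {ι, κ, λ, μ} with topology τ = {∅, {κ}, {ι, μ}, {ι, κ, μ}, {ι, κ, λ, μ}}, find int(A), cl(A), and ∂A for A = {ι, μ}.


int(A) = {ι, μ}, cl(A) = {ι, λ, μ}, ∂A = {λ}.

Closed sets in (X, τ) are complements of opens:
  closed(X, τ) = {∅, {λ}, {κ, λ}, {ι, λ, μ}, {ι, κ, λ, μ}}.
int(A) = ⋃ {U ∈ τ : U ⊆ A}. Opens contained in A: ∅, {ι, μ}.
Taking the union of these: int(A) = {ι, μ}.
cl(A) = ⋂ {C closed : A ⊆ C}. Closed sets containing A: {ι, λ, μ}, {ι, κ, λ, μ}.
Intersecting these: cl(A) = {ι, λ, μ}.
∂A = cl(A) ∖ int(A) = {ι, λ, μ} ∖ {ι, μ} = {λ}.


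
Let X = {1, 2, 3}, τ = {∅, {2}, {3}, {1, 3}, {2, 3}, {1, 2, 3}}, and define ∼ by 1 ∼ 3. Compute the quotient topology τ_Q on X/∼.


X/∼ = {[1=3], [2]}; |τ_Q| = 4.

Equivalence classes: [1=3], [2].
Quotient map π: X → X/∼ sends 1 ↦ [1=3], 2 ↦ [2], 3 ↦ [1=3].
For each subset V ⊆ X/∼, compute π^{-1}(V) ⊆ X and check whether π^{-1}(V) ∈ τ. V is open in τ_Q iff π^{-1}(V) ∈ τ.
  V = {}: π^{-1}(V) = ∅ ∈ τ ✓.
  V = {[1=3]}: π^{-1}(V) = {1, 3} ∈ τ ✓.
  V = {[2]}: π^{-1}(V) = {2} ∈ τ ✓.
  V = {[1=3], [2]}: π^{-1}(V) = {1, 2, 3} ∈ τ ✓.
Open sets in the quotient: τ_Q = {{}, {[1=3]}, {[2]}, {[1=3], [2]}} (4 elements).


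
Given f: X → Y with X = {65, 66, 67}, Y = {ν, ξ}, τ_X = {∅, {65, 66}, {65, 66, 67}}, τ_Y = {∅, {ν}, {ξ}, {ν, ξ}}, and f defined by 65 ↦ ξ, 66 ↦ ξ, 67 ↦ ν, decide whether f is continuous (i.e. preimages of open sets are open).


f is NOT continuous.

Compute f^{-1}(U) for each U ∈ τ_Y:
  U = ∅: f^{-1}(U) = ∅ ∈ τ_X ✓.
  U = {ν}: f^{-1}(U) = {67} ∉ τ_X ✗.
  U = {ξ}: f^{-1}(U) = {65, 66} ∈ τ_X ✓.
  U = {ν, ξ}: f^{-1}(U) = {65, 66, 67} ∈ τ_X ✓.
Found U = {ν} with f^{-1}(U) = {67} not in τ_X. Therefore f is NOT continuous.


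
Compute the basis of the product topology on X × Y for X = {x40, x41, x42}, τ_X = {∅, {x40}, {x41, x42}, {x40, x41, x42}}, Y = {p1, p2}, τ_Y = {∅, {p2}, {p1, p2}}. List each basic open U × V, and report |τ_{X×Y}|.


Basis B = {∅ × ∅, {x40} × {p2}, {x40} × {p1, p2}, {x41, x42} × {p2}, {x40, x41, x42} × {p2}, {x41, x42} × {p1, p2}, {x40, x41, x42} × {p1, p2}}; |τ_{X×Y}| = 9.

Enumerate products U × V with U ∈ τ_X, V ∈ τ_Y (deduplicated):
  ∅ × ∅ = {} (∅)
  {x40} × {p2} = {(x40,p2)}
  {x40} × {p1, p2} = {(x40,p1), (x40,p2)}
  {x41, x42} × {p2} = {(x41,p2), (x42,p2)}
  {x40, x41, x42} × {p2} = {(x40,p2), (x41,p2), (x42,p2)}
  {x41, x42} × {p1, p2} = {(x41,p1), (x41,p2), (x42,p1), (x42,p2)}
  {x40, x41, x42} × {p1, p2} = {(x40,p1), (x40,p2), (x41,p1), (x41,p2), (x42,p1), (x42,p2)}
These 7 distinct sets form the basis B.
Close under arbitrary unions to get τ_{X×Y}; counting gives |τ_{X×Y}| = 9.


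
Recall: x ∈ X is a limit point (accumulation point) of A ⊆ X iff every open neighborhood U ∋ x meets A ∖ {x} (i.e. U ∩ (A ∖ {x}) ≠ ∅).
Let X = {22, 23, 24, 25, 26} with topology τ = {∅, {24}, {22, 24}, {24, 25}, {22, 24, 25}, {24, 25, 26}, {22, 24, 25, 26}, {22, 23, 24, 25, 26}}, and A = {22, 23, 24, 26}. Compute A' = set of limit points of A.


A' = {22, 23, 25, 26}

For each x ∈ X, list the open sets U ∈ τ with x ∈ U, then check whether U ∩ (A ∖ {x}) ≠ ∅ for every such U.
  x = 22: opens ∋ x are {22, 24}, {22, 24, 25}, {22, 24, 25, 26}, {22, 23, 24, 25, 26}; each meets A ∖ {22}, so x IS a limit point.
  x = 23: opens ∋ x are {22, 23, 24, 25, 26}; each meets A ∖ {23}, so x IS a limit point.
  x = 24: open {24} ∋ x has {24} ∩ (A ∖ {24}) = ∅, so x is NOT a limit point.
  x = 25: opens ∋ x are {24, 25}, {22, 24, 25}, {24, 25, 26}, {22, 24, 25, 26}, {22, 23, 24, 25, 26}; each meets A ∖ {25}, so x IS a limit point.
  x = 26: opens ∋ x are {24, 25, 26}, {22, 24, 25, 26}, {22, 23, 24, 25, 26}; each meets A ∖ {26}, so x IS a limit point.
Collecting: A' = {22, 23, 25, 26}.


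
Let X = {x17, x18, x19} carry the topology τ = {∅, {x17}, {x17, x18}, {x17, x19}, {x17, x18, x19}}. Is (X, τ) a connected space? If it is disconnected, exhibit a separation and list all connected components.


(X, τ) is connected.

Find clopen sets (U ∈ τ with X ∖ U ∈ τ):
  U = ∅, X ∖ U = {x17, x18, x19} — both open, so U is clopen.
  U = {x17, x18, x19}, X ∖ U = ∅ — both open, so U is clopen.
Only trivial clopens (∅ and X) exist, so (X, τ) is connected.
Compute connected components by grouping points that agree on all clopens:
  component: {x17, x18, x19}


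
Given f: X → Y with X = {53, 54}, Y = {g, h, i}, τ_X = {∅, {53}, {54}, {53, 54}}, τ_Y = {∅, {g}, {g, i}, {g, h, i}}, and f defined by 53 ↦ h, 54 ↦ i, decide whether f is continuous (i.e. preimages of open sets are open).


f IS continuous.

Compute f^{-1}(U) for each U ∈ τ_Y:
  U = ∅: f^{-1}(U) = ∅ ∈ τ_X ✓.
  U = {g}: f^{-1}(U) = ∅ ∈ τ_X ✓.
  U = {g, i}: f^{-1}(U) = {54} ∈ τ_X ✓.
  U = {g, h, i}: f^{-1}(U) = {53, 54} ∈ τ_X ✓.
Every preimage lies in τ_X, so f IS continuous.


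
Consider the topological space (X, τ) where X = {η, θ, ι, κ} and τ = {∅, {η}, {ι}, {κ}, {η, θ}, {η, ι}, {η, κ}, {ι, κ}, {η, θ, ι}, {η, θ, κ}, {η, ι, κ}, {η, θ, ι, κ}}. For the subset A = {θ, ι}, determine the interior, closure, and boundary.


int(A) = {ι}, cl(A) = {θ, ι}, ∂A = {θ}.

Closed sets in (X, τ) are complements of opens:
  closed(X, τ) = {∅, {θ}, {ι}, {κ}, {η, θ}, {θ, ι}, {θ, κ}, {ι, κ}, {η, θ, ι}, {η, θ, κ}, {θ, ι, κ}, {η, θ, ι, κ}}.
int(A) = ⋃ {U ∈ τ : U ⊆ A}. Opens contained in A: ∅, {ι}.
Taking the union of these: int(A) = {ι}.
cl(A) = ⋂ {C closed : A ⊆ C}. Closed sets containing A: {θ, ι}, {η, θ, ι}, {θ, ι, κ}, {η, θ, ι, κ}.
Intersecting these: cl(A) = {θ, ι}.
∂A = cl(A) ∖ int(A) = {θ, ι} ∖ {ι} = {θ}.


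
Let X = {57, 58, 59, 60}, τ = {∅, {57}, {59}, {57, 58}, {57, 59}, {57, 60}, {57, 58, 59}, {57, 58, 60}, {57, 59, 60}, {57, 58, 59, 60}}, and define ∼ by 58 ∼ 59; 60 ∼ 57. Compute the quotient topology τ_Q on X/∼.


X/∼ = {[57=60], [58=59]}; |τ_Q| = 3.

Equivalence classes: [57=60], [58=59].
Quotient map π: X → X/∼ sends 57 ↦ [57=60], 58 ↦ [58=59], 59 ↦ [58=59], 60 ↦ [57=60].
For each subset V ⊆ X/∼, compute π^{-1}(V) ⊆ X and check whether π^{-1}(V) ∈ τ. V is open in τ_Q iff π^{-1}(V) ∈ τ.
  V = {}: π^{-1}(V) = ∅ ∈ τ ✓.
  V = {[57=60]}: π^{-1}(V) = {57, 60} ∈ τ ✓.
  V = {[58=59]}: π^{-1}(V) = {58, 59} ∉ τ ✗.
  V = {[57=60], [58=59]}: π^{-1}(V) = {57, 58, 59, 60} ∈ τ ✓.
Open sets in the quotient: τ_Q = {{}, {[57=60]}, {[57=60], [58=59]}} (3 elements).


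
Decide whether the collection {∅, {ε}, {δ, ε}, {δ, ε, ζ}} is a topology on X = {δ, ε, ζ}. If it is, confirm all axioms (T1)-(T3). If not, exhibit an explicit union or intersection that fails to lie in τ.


τ IS a topology on X.

Axiom (T1): ∅ ∈ τ? Yes; X ∈ τ? Yes.
Axiom (T2/T3): check pairwise unions and intersections of members of τ.
All pairwise intersections and unions checked — each lies in τ. Therefore τ satisfies (T1), (T2), (T3): it IS a topology on X.


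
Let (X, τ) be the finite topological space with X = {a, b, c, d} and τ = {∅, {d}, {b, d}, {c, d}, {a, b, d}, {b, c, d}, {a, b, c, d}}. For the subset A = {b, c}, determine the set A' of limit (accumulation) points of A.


A' = {a}

For each x ∈ X, list the open sets U ∈ τ with x ∈ U, then check whether U ∩ (A ∖ {x}) ≠ ∅ for every such U.
  x = a: opens ∋ x are {a, b, d}, {a, b, c, d}; each meets A ∖ {a}, so x IS a limit point.
  x = b: open {b, d} ∋ x has {b, d} ∩ (A ∖ {b}) = ∅, so x is NOT a limit point.
  x = c: open {c, d} ∋ x has {c, d} ∩ (A ∖ {c}) = ∅, so x is NOT a limit point.
  x = d: open {d} ∋ x has {d} ∩ (A ∖ {d}) = ∅, so x is NOT a limit point.
Collecting: A' = {a}.


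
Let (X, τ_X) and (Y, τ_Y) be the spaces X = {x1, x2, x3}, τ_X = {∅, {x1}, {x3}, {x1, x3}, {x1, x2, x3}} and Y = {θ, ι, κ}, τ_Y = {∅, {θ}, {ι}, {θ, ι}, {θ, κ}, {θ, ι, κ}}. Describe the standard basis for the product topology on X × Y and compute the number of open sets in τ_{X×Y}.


Basis B = {∅ × ∅, {x1} × {θ}, {x1} × {ι}, {x3} × {θ}, {x3} × {ι}, {x1} × {θ, ι}, {x1} × {θ, κ}, {x1, x3} × {θ}, {x1, x3} × {ι}, {x3} × {θ, ι}, {x3} × {θ, κ}, {x1} × {θ, ι, κ}, {x1, x2, x3} × {θ}, {x1, x2, x3} × {ι}, {x3} × {θ, ι, κ}, {x1, x3} × {θ, ι}, {x1, x3} × {θ, κ}, {x1, x3} × {θ, ι, κ}, {x1, x2, x3} × {θ, ι}, {x1, x2, x3} × {θ, κ}, {x1, x2, x3} × {θ, ι, κ}}; |τ_{X×Y}| = 70.

Enumerate products U × V with U ∈ τ_X, V ∈ τ_Y (deduplicated):
  ∅ × ∅ = {} (∅)
  {x1} × {θ} = {(x1,θ)}
  {x1} × {ι} = {(x1,ι)}
  {x3} × {θ} = {(x3,θ)}
  {x3} × {ι} = {(x3,ι)}
  {x1} × {θ, ι} = {(x1,θ), (x1,ι)}
  {x1} × {θ, κ} = {(x1,θ), (x1,κ)}
  {x1, x3} × {θ} = {(x1,θ), (x3,θ)}
  {x1, x3} × {ι} = {(x1,ι), (x3,ι)}
  {x3} × {θ, ι} = {(x3,θ), (x3,ι)}
  {x3} × {θ, κ} = {(x3,θ), (x3,κ)}
  {x1} × {θ, ι, κ} = {(x1,θ), (x1,ι), (x1,κ)}
  {x1, x2, x3} × {θ} = {(x1,θ), (x2,θ), (x3,θ)}
  {x1, x2, x3} × {ι} = {(x1,ι), (x2,ι), (x3,ι)}
  {x3} × {θ, ι, κ} = {(x3,θ), (x3,ι), (x3,κ)}
  {x1, x3} × {θ, ι} = {(x1,θ), (x1,ι), (x3,θ), (x3,ι)}
  {x1, x3} × {θ, κ} = {(x1,θ), (x1,κ), (x3,θ), (x3,κ)}
  {x1, x3} × {θ, ι, κ} = {(x1,θ), (x1,ι), (x1,κ), (x3,θ), (x3,ι), (x3,κ)}
  {x1, x2, x3} × {θ, ι} = {(x1,θ), (x1,ι), (x2,θ), (x2,ι), (x3,θ), (x3,ι)}
  {x1, x2, x3} × {θ, κ} = {(x1,θ), (x1,κ), (x2,θ), (x2,κ), (x3,θ), (x3,κ)}
  {x1, x2, x3} × {θ, ι, κ} = {(x1,θ), (x1,ι), (x1,κ), (x2,θ), (x2,ι), (x2,κ), (x3,θ), (x3,ι), (x3,κ)}
These 21 distinct sets form the basis B.
Close under arbitrary unions to get τ_{X×Y}; counting gives |τ_{X×Y}| = 70.


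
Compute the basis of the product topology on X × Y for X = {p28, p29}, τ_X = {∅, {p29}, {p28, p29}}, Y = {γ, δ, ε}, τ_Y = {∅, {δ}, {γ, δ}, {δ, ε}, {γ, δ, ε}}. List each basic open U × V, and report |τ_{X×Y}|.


Basis B = {∅ × ∅, {p29} × {δ}, {p28, p29} × {δ}, {p29} × {γ, δ}, {p29} × {δ, ε}, {p29} × {γ, δ, ε}, {p28, p29} × {γ, δ}, {p28, p29} × {δ, ε}, {p28, p29} × {γ, δ, ε}}; |τ_{X×Y}| = 14.

Enumerate products U × V with U ∈ τ_X, V ∈ τ_Y (deduplicated):
  ∅ × ∅ = {} (∅)
  {p29} × {δ} = {(p29,δ)}
  {p28, p29} × {δ} = {(p28,δ), (p29,δ)}
  {p29} × {γ, δ} = {(p29,γ), (p29,δ)}
  {p29} × {δ, ε} = {(p29,δ), (p29,ε)}
  {p29} × {γ, δ, ε} = {(p29,γ), (p29,δ), (p29,ε)}
  {p28, p29} × {γ, δ} = {(p28,γ), (p28,δ), (p29,γ), (p29,δ)}
  {p28, p29} × {δ, ε} = {(p28,δ), (p28,ε), (p29,δ), (p29,ε)}
  {p28, p29} × {γ, δ, ε} = {(p28,γ), (p28,δ), (p28,ε), (p29,γ), (p29,δ), (p29,ε)}
These 9 distinct sets form the basis B.
Close under arbitrary unions to get τ_{X×Y}; counting gives |τ_{X×Y}| = 14.


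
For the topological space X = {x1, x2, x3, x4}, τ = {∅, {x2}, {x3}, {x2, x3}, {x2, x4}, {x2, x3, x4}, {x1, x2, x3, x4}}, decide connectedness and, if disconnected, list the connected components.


(X, τ) is connected.

Find clopen sets (U ∈ τ with X ∖ U ∈ τ):
  U = ∅, X ∖ U = {x1, x2, x3, x4} — both open, so U is clopen.
  U = {x1, x2, x3, x4}, X ∖ U = ∅ — both open, so U is clopen.
Only trivial clopens (∅ and X) exist, so (X, τ) is connected.
Compute connected components by grouping points that agree on all clopens:
  component: {x1, x2, x3, x4}


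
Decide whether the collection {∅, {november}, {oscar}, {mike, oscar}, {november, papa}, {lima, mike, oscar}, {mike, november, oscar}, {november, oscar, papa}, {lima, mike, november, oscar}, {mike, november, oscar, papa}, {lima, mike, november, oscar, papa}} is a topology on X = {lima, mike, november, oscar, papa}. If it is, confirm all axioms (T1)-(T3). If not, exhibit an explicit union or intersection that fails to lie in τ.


τ is NOT a topology on X.

Axiom (T1): ∅ ∈ τ? Yes; X ∈ τ? Yes.
Axiom (T2/T3): check pairwise unions and intersections of members of τ.
Counterexample for (T2): {november} ∪ {oscar} = {november, oscar} ∉ τ. Therefore τ is NOT a topology.
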